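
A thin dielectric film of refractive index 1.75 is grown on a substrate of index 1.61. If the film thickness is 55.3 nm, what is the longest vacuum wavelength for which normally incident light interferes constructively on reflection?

Ray reflecting at the top interface goes from n = 1.0 toward n = 1.75: a half-wave phase shift.
At the lower boundary (n = 1.75 to n = 1.61) the reflected ray undergoes no phase shift.
Net: one phase inversion between the two reflected rays.
For maximum reflection here: 2 n t = (m + ½) λ.
λ = 2 n t / (m + ½). The longest wavelength is m = 0: λ = 2 × 1.75 × 55.3 / 0.500 = 387 nm.

387 nm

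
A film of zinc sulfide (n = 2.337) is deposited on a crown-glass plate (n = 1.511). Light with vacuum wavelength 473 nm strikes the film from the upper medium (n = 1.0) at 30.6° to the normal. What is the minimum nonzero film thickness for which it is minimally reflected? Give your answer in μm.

0.104 μm

Ray reflecting at the top interface goes from n = 1.0 toward n = 2.337: a half-wave phase shift.
Ray reflecting at the bottom interface goes from n = 2.337 toward n = 1.511: no phase shift.
Exactly one π shift → a net half-wave offset.
With one net inversion, destructive interference in reflection requires 2 n t cos θ_r = m λ.
Snell's law: 1.0 sin 30.6° = 2.337 sin θ_r → sin θ_r = 0.218, cos θ_r = 0.976.
Minimum nonzero at m = 1: t = λ / (2 n cos θ_r) = 473 / (2 × 2.337 × 0.976) = 104 nm.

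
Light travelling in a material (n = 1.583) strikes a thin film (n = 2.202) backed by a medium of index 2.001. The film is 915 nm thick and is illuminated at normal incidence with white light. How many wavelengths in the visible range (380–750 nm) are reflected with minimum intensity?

At the upper boundary (n = 1.583 to n = 2.202) the reflected ray undergoes a half-wave phase shift.
At the lower boundary (n = 2.202 to n = 2.001) the reflected ray undergoes no phase shift.
Net: one phase inversion between the two reflected rays.
So the condition for destructive reflection is 2 n t = m λ.
λ = 2 n t / m = 4030 / m nm.
m=5: 806 nm (IR); m=6: 672 nm (visible); m=7: 576 nm (visible); m=8: 504 nm (visible); m=9: 448 nm (visible); m=10: 403 nm (visible); m=11: 366 nm (UV).

5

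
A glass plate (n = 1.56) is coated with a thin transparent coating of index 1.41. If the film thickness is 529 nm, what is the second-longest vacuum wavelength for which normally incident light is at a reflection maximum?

746 nm

At the upper boundary (n = 1.0 to n = 1.41) the reflected ray undergoes a half-wave phase shift.
At the lower boundary (n = 1.41 to n = 1.56) the reflected ray undergoes a half-wave phase shift.
Zero or two π shifts → no net half-wave offset.
So the condition for constructive reflection is 2 n t = m λ.
λ = 2 n t / m. The second-longest wavelength is m = 2: λ = 2 × 1.41 × 529 / 2.00 = 746 nm.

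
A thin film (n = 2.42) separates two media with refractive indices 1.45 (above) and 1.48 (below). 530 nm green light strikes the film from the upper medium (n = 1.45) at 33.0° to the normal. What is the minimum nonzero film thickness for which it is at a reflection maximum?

Ray reflecting at the top interface goes from n = 1.45 toward n = 2.42: a half-wave phase shift.
At the lower boundary (n = 2.42 to n = 1.48) the reflected ray undergoes no phase shift.
The two reflections differ by half a wavelength.
So the condition for constructive reflection is 2 n t cos θ_r = (m + ½) λ.
Snell's law: 1.45 sin 33.0° = 2.42 sin θ_r → sin θ_r = 0.326, cos θ_r = 0.945.
Minimum at m = 0: t = λ / (4 n cos θ_r) = 530 / (4 × 2.42 × 0.945) = 57.9 nm.

57.9 nm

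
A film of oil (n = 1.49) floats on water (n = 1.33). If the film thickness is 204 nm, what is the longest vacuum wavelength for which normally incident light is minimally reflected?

608 nm

Top surface (1.0 → 1.49): reflection off a higher-index medium gives a half-wave phase shift.
Bottom surface (1.49 → 1.33): reflection off a lower-index medium gives no phase shift.
The two reflections differ by half a wavelength.
So the condition for destructive reflection is 2 n t = m λ.
λ = 2 n t / m. The longest wavelength is m = 1: λ = 2 × 1.49 × 204 / 1.00 = 608 nm.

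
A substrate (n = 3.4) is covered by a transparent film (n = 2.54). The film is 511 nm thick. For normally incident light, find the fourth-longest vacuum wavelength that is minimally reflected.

Ray reflecting at the top interface goes from n = 1.0 toward n = 2.54: a half-wave phase shift.
Bottom surface (2.54 → 3.4): reflection off a higher-index medium gives a half-wave phase shift.
The two reflections carry the same phase change, so no net offset.
For weak reflection here: 2 n t = (m + ½) λ.
λ = 2 n t / (m + ½). The fourth-longest wavelength is m = 3: λ = 2 × 2.54 × 511 / 3.50 = 742 nm.

742 nm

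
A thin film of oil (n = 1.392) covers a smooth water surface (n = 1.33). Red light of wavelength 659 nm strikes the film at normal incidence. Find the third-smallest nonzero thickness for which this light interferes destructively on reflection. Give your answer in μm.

0.710 μm

At the upper boundary (n = 1.0 to n = 1.392) the reflected ray undergoes a half-wave phase shift.
At the lower boundary (n = 1.392 to n = 1.33) the reflected ray undergoes no phase shift.
Net: one phase inversion between the two reflected rays.
With one net inversion, destructive interference in reflection requires 2 n t = m λ.
The third-smallest nonzero thickness corresponds to m = 3: t = m λ / (2 n) = 3.00 × 659 / (2 × 1.392) = 710 nm.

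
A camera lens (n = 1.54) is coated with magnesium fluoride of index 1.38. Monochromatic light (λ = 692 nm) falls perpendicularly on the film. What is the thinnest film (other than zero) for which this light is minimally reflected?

Top surface (1.0 → 1.38): reflection off a higher-index medium gives a half-wave phase shift.
Bottom surface (1.38 → 1.54): reflection off a higher-index medium gives a half-wave phase shift.
The two reflections carry the same phase change, so no net offset.
With no net inversion, destructive interference in reflection requires 2 n t = (m + ½) λ.
Minimum at m = 0: t = λ / (4 n) = 692 / (4 × 1.38) = 125 nm.

125 nm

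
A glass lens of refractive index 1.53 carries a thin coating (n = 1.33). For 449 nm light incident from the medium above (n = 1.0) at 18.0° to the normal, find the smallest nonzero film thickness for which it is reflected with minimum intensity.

Top surface (1.0 → 1.33): reflection off a higher-index medium gives a half-wave phase shift.
Ray reflecting at the bottom interface goes from n = 1.33 toward n = 1.53: a half-wave phase shift.
Net: no relative phase inversion (both shifts match).
For minimum reflection here: 2 n t cos θ_r = (m + ½) λ.
Snell's law: 1.0 sin 18.0° = 1.33 sin θ_r → sin θ_r = 0.232, cos θ_r = 0.973.
Minimum at m = 0: t = λ / (4 n cos θ_r) = 449 / (4 × 1.33 × 0.973) = 86.8 nm.

86.8 nm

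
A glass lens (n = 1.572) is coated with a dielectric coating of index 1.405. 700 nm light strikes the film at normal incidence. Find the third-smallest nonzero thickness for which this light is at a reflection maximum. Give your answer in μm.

0.747 μm

Top surface (1.0 → 1.405): reflection off a higher-index medium gives a half-wave phase shift.
At the lower boundary (n = 1.405 to n = 1.572) the reflected ray undergoes a half-wave phase shift.
The two reflections carry the same phase change, so no net offset.
So the condition for constructive reflection is 2 n t = m λ.
The third-smallest nonzero thickness corresponds to m = 3: t = m λ / (2 n) = 3.00 × 700 / (2 × 1.405) = 747 nm.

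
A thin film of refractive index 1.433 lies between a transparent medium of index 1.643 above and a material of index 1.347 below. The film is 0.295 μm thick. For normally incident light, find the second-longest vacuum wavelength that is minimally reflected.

At the upper boundary (n = 1.643 to n = 1.433) the reflected ray undergoes no phase shift.
At the lower boundary (n = 1.433 to n = 1.347) the reflected ray undergoes no phase shift.
The two reflections carry the same phase change, so no net offset.
For minimum reflection here: 2 n t = (m + ½) λ.
λ = 2 n t / (m + ½). The second-longest wavelength is m = 1: λ = 2 × 1.433 × 295 / 1.50 = 564 nm.

564 nm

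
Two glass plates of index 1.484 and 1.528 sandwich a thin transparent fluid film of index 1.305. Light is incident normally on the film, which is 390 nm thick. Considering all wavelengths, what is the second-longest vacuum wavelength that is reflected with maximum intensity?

679 nm

Top surface (1.484 → 1.305): reflection off a lower-index medium gives no phase shift.
At the lower boundary (n = 1.305 to n = 1.528) the reflected ray undergoes a half-wave phase shift.
The two reflections differ by half a wavelength.
So the condition for constructive reflection is 2 n t = (m + ½) λ.
λ = 2 n t / (m + ½). The second-longest wavelength is m = 1: λ = 2 × 1.305 × 390 / 1.50 = 679 nm.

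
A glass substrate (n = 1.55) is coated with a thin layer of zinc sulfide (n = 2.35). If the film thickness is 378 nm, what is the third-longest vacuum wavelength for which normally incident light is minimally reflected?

Top surface (1.0 → 2.35): reflection off a higher-index medium gives a half-wave phase shift.
Ray reflecting at the bottom interface goes from n = 2.35 toward n = 1.55: no phase shift.
Exactly one π shift → a net half-wave offset.
For dark reflection here: 2 n t = m λ.
λ = 2 n t / m. The third-longest wavelength is m = 3: λ = 2 × 2.35 × 378 / 3.00 = 592 nm.

592 nm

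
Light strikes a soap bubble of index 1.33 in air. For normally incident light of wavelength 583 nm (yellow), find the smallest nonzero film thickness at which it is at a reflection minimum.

Ray reflecting at the top interface goes from n = 1.0 toward n = 1.33: a half-wave phase shift.
Bottom surface (1.33 → 1.0): reflection off a lower-index medium gives no phase shift.
The two reflections differ by half a wavelength.
For dark reflection here: 2 n t = m λ.
Minimum nonzero at m = 1: t = λ / (2 n) = 583 / (2 × 1.33) = 219 nm.

219 nm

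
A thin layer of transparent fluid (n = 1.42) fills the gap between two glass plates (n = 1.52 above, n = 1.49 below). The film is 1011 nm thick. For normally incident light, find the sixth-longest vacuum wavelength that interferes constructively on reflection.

522 nm

Top surface (1.52 → 1.42): reflection off a lower-index medium gives no phase shift.
Bottom surface (1.42 → 1.49): reflection off a higher-index medium gives a half-wave phase shift.
The two reflections differ by half a wavelength.
So the condition for constructive reflection is 2 n t = (m + ½) λ.
λ = 2 n t / (m + ½). The sixth-longest wavelength is m = 5: λ = 2 × 1.42 × 1011 / 5.50 = 522 nm.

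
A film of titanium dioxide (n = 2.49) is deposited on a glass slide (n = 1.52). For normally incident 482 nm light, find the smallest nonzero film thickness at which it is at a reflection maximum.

Top surface (1.0 → 2.49): reflection off a higher-index medium gives a half-wave phase shift.
Ray reflecting at the bottom interface goes from n = 2.49 toward n = 1.52: no phase shift.
Exactly one π shift → a net half-wave offset.
With one net inversion, constructive interference in reflection requires 2 n t = (m + ½) λ.
Minimum at m = 0: t = λ / (4 n) = 482 / (4 × 2.49) = 48.4 nm.

48.4 nm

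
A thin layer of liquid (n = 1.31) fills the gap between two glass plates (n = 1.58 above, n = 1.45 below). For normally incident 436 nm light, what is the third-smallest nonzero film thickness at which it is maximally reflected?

416 nm

Ray reflecting at the top interface goes from n = 1.58 toward n = 1.31: no phase shift.
At the lower boundary (n = 1.31 to n = 1.45) the reflected ray undergoes a half-wave phase shift.
Exactly one π shift → a net half-wave offset.
So the condition for constructive reflection is 2 n t = (m + ½) λ.
The third-smallest nonzero thickness corresponds to m = 2: t = (m + ½) λ / (2 n) = 2.50 × 436 / (2 × 1.31) = 416 nm.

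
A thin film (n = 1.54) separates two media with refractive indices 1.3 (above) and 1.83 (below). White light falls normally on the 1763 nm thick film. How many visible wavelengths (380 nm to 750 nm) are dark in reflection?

Ray reflecting at the top interface goes from n = 1.3 toward n = 1.54: a half-wave phase shift.
At the lower boundary (n = 1.54 to n = 1.83) the reflected ray undergoes a half-wave phase shift.
Net: no relative phase inversion (both shifts match).
For weak reflection here: 2 n t = (m + ½) λ.
λ = 2 n t / (m + ½) = 5430 / (m + ½) nm.
m=6: 835 nm (IR); m=7: 724 nm (visible); m=8: 639 nm (visible); m=9: 572 nm (visible); m=10: 517 nm (visible); m=11: 472 nm (visible); m=12: 434 nm (visible); m=13: 402 nm (visible); m=14: 374 nm (UV).

7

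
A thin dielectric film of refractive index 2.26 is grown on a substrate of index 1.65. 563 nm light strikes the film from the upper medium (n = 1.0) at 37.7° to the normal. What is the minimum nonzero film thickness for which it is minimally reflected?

Top surface (1.0 → 2.26): reflection off a higher-index medium gives a half-wave phase shift.
Ray reflecting at the bottom interface goes from n = 2.26 toward n = 1.65: no phase shift.
Exactly one π shift → a net half-wave offset.
For dark reflection here: 2 n t cos θ_r = m λ.
Snell's law: 1.0 sin 37.7° = 2.26 sin θ_r → sin θ_r = 0.271, cos θ_r = 0.963.
Minimum nonzero at m = 1: t = λ / (2 n cos θ_r) = 563 / (2 × 2.26 × 0.963) = 129 nm.

129 nm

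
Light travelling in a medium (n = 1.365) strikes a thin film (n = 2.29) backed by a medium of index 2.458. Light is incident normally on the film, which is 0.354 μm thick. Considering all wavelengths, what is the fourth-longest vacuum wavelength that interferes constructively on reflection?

405 nm

Top surface (1.365 → 2.29): reflection off a higher-index medium gives a half-wave phase shift.
Ray reflecting at the bottom interface goes from n = 2.29 toward n = 2.458: a half-wave phase shift.
Zero or two π shifts → no net half-wave offset.
For bright reflection here: 2 n t = m λ.
λ = 2 n t / m. The fourth-longest wavelength is m = 4: λ = 2 × 2.29 × 354 / 4.00 = 405 nm.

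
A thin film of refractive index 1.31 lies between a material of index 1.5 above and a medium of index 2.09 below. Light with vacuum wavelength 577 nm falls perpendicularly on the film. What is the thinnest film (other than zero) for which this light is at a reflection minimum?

Ray reflecting at the top interface goes from n = 1.5 toward n = 1.31: no phase shift.
At the lower boundary (n = 1.31 to n = 2.09) the reflected ray undergoes a half-wave phase shift.
Exactly one π shift → a net half-wave offset.
So the condition for destructive reflection is 2 n t = m λ.
Minimum nonzero at m = 1: t = λ / (2 n) = 577 / (2 × 1.31) = 220 nm.

220 nm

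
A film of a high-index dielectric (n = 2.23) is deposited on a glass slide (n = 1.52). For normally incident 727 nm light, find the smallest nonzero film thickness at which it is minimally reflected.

At the upper boundary (n = 1.0 to n = 2.23) the reflected ray undergoes a half-wave phase shift.
At the lower boundary (n = 2.23 to n = 1.52) the reflected ray undergoes no phase shift.
The two reflections differ by half a wavelength.
For dark reflection here: 2 n t = m λ.
Minimum nonzero at m = 1: t = λ / (2 n) = 727 / (2 × 2.23) = 163 nm.

163 nm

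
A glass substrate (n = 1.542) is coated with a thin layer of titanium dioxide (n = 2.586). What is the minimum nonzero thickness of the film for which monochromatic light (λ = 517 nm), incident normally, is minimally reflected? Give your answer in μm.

Ray reflecting at the top interface goes from n = 1.0 toward n = 2.586: a half-wave phase shift.
Ray reflecting at the bottom interface goes from n = 2.586 toward n = 1.542: no phase shift.
The two reflections differ by half a wavelength.
So the condition for destructive reflection is 2 n t = m λ.
Minimum nonzero at m = 1: t = λ / (2 n) = 517 / (2 × 2.586) = 100.0 nm.

0.1000 μm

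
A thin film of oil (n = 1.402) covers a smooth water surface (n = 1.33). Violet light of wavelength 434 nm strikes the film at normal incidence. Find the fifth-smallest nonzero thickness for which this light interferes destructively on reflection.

774 nm

Top surface (1.0 → 1.402): reflection off a higher-index medium gives a half-wave phase shift.
At the lower boundary (n = 1.402 to n = 1.33) the reflected ray undergoes no phase shift.
The two reflections differ by half a wavelength.
So the condition for destructive reflection is 2 n t = m λ.
The fifth-smallest nonzero thickness corresponds to m = 5: t = m λ / (2 n) = 5.00 × 434 / (2 × 1.402) = 774 nm.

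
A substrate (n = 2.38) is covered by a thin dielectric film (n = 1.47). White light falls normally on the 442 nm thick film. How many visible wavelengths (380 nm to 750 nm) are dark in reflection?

Top surface (1.0 → 1.47): reflection off a higher-index medium gives a half-wave phase shift.
Bottom surface (1.47 → 2.38): reflection off a higher-index medium gives a half-wave phase shift.
The two reflections carry the same phase change, so no net offset.
With no net inversion, destructive interference in reflection requires 2 n t = (m + ½) λ.
λ = 2 n t / (m + ½) = 1299 / (m + ½) nm.
m=1: 866 nm (IR); m=2: 520 nm (visible); m=3: 371 nm (UV).

1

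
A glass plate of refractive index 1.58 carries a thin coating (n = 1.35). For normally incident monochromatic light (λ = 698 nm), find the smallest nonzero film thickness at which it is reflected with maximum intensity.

Top surface (1.0 → 1.35): reflection off a higher-index medium gives a half-wave phase shift.
Bottom surface (1.35 → 1.58): reflection off a higher-index medium gives a half-wave phase shift.
The two reflections carry the same phase change, so no net offset.
With no net inversion, constructive interference in reflection requires 2 n t = m λ.
Minimum nonzero at m = 1: t = λ / (2 n) = 698 / (2 × 1.35) = 259 nm.

259 nm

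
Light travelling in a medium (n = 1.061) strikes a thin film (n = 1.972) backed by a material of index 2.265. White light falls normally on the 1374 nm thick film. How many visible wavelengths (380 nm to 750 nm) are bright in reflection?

At the upper boundary (n = 1.061 to n = 1.972) the reflected ray undergoes a half-wave phase shift.
Ray reflecting at the bottom interface goes from n = 1.972 toward n = 2.265: a half-wave phase shift.
Zero or two π shifts → no net half-wave offset.
So the condition for constructive reflection is 2 n t = m λ.
λ = 2 n t / m = 5419 / m nm.
m=7: 774 nm (IR); m=8: 677 nm (visible); m=9: 602 nm (visible); m=10: 542 nm (visible); m=11: 493 nm (visible); m=12: 452 nm (visible); m=13: 417 nm (visible); m=14: 387 nm (visible); m=15: 361 nm (UV).

7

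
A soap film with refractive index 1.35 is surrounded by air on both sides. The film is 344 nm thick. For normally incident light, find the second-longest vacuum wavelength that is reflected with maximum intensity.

619 nm

At the upper boundary (n = 1.0 to n = 1.35) the reflected ray undergoes a half-wave phase shift.
Bottom surface (1.35 → 1.0): reflection off a lower-index medium gives no phase shift.
Exactly one π shift → a net half-wave offset.
So the condition for constructive reflection is 2 n t = (m + ½) λ.
λ = 2 n t / (m + ½). The second-longest wavelength is m = 1: λ = 2 × 1.35 × 344 / 1.50 = 619 nm.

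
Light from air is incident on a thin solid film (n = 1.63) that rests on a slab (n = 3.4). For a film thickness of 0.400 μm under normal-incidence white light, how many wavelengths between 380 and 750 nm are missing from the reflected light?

At the upper boundary (n = 1.0 to n = 1.63) the reflected ray undergoes a half-wave phase shift.
At the lower boundary (n = 1.63 to n = 3.4) the reflected ray undergoes a half-wave phase shift.
Zero or two π shifts → no net half-wave offset.
For dark reflection here: 2 n t = (m + ½) λ.
λ = 2 n t / (m + ½) = 1304 / (m + ½) nm.
m=1: 869 nm (IR); m=2: 522 nm (visible); m=3: 373 nm (UV).

1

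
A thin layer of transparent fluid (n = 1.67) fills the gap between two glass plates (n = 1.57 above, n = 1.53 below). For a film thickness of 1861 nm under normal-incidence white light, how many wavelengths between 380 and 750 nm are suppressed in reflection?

8

Ray reflecting at the top interface goes from n = 1.57 toward n = 1.67: a half-wave phase shift.
At the lower boundary (n = 1.67 to n = 1.53) the reflected ray undergoes no phase shift.
The two reflections differ by half a wavelength.
For minimum reflection here: 2 n t = m λ.
λ = 2 n t / m = 6216 / m nm.
m=8: 777 nm (IR); m=9: 691 nm (visible); m=10: 622 nm (visible); m=11: 565 nm (visible); m=12: 518 nm (visible); m=13: 478 nm (visible); m=14: 444 nm (visible); m=15: 414 nm (visible); m=16: 388 nm (visible); m=17: 366 nm (UV).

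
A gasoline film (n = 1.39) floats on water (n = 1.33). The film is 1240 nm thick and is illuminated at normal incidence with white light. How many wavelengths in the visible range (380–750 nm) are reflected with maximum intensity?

Top surface (1.0 → 1.39): reflection off a higher-index medium gives a half-wave phase shift.
At the lower boundary (n = 1.39 to n = 1.33) the reflected ray undergoes no phase shift.
Exactly one π shift → a net half-wave offset.
So the condition for constructive reflection is 2 n t = (m + ½) λ.
λ = 2 n t / (m + ½) = 3447 / (m + ½) nm.
m=4: 766 nm (IR); m=5: 627 nm (visible); m=6: 530 nm (visible); m=7: 460 nm (visible); m=8: 406 nm (visible); m=9: 363 nm (UV).

4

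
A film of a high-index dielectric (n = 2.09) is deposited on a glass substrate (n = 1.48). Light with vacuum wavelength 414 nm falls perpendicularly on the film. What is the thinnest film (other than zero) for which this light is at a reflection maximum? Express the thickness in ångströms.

495 Å

Ray reflecting at the top interface goes from n = 1.0 toward n = 2.09: a half-wave phase shift.
Ray reflecting at the bottom interface goes from n = 2.09 toward n = 1.48: no phase shift.
Net: one phase inversion between the two reflected rays.
So the condition for constructive reflection is 2 n t = (m + ½) λ.
Minimum at m = 0: t = λ / (4 n) = 414 / (4 × 2.09) = 49.5 nm.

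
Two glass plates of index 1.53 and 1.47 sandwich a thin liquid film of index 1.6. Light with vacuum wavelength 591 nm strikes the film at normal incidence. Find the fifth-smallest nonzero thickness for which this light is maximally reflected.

Top surface (1.53 → 1.6): reflection off a higher-index medium gives a half-wave phase shift.
Ray reflecting at the bottom interface goes from n = 1.6 toward n = 1.47: no phase shift.
The two reflections differ by half a wavelength.
For bright reflection here: 2 n t = (m + ½) λ.
The fifth-smallest nonzero thickness corresponds to m = 4: t = (m + ½) λ / (2 n) = 4.50 × 591 / (2 × 1.6) = 831 nm.

831 nm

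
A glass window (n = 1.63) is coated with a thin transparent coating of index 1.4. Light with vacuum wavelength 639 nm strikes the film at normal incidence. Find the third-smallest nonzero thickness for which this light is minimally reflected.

571 nm

Top surface (1.0 → 1.4): reflection off a higher-index medium gives a half-wave phase shift.
Ray reflecting at the bottom interface goes from n = 1.4 toward n = 1.63: a half-wave phase shift.
The two reflections carry the same phase change, so no net offset.
With no net inversion, destructive interference in reflection requires 2 n t = (m + ½) λ.
The third-smallest nonzero thickness corresponds to m = 2: t = (m + ½) λ / (2 n) = 2.50 × 639 / (2 × 1.4) = 571 nm.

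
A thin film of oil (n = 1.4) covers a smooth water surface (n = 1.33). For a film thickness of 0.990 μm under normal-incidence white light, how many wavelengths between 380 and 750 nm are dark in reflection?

Top surface (1.0 → 1.4): reflection off a higher-index medium gives a half-wave phase shift.
At the lower boundary (n = 1.4 to n = 1.33) the reflected ray undergoes no phase shift.
Net: one phase inversion between the two reflected rays.
With one net inversion, destructive interference in reflection requires 2 n t = m λ.
λ = 2 n t / m = 2772 / m nm.
m=3: 924 nm (IR); m=4: 693 nm (visible); m=5: 554 nm (visible); m=6: 462 nm (visible); m=7: 396 nm (visible); m=8: 347 nm (UV).

4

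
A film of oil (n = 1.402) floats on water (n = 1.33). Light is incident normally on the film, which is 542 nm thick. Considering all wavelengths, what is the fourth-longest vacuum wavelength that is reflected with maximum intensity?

Top surface (1.0 → 1.402): reflection off a higher-index medium gives a half-wave phase shift.
Bottom surface (1.402 → 1.33): reflection off a lower-index medium gives no phase shift.
Exactly one π shift → a net half-wave offset.
For strong reflection here: 2 n t = (m + ½) λ.
λ = 2 n t / (m + ½). The fourth-longest wavelength is m = 3: λ = 2 × 1.402 × 542 / 3.50 = 434 nm.

434 nm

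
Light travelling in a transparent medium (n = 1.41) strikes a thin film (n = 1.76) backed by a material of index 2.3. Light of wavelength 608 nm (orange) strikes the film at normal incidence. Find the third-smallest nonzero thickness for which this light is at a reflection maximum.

518 nm

Top surface (1.41 → 1.76): reflection off a higher-index medium gives a half-wave phase shift.
At the lower boundary (n = 1.76 to n = 2.3) the reflected ray undergoes a half-wave phase shift.
Zero or two π shifts → no net half-wave offset.
With no net inversion, constructive interference in reflection requires 2 n t = m λ.
The third-smallest nonzero thickness corresponds to m = 3: t = m λ / (2 n) = 3.00 × 608 / (2 × 1.76) = 518 nm.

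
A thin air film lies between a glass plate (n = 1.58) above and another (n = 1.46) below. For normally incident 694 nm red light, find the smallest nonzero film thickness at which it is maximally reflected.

Ray reflecting at the top interface goes from n = 1.58 toward n = 1.0: no phase shift.
Ray reflecting at the bottom interface goes from n = 1.0 toward n = 1.46: a half-wave phase shift.
Net: one phase inversion between the two reflected rays.
With one net inversion, constructive interference in reflection requires 2 n t = (m + ½) λ.
Minimum at m = 0: t = λ / (4 n) = 694 / (4 × 1.0) = 174 nm.

174 nm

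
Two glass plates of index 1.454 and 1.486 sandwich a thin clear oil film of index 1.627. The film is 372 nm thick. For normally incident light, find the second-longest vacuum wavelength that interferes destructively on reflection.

605 nm

Top surface (1.454 → 1.627): reflection off a higher-index medium gives a half-wave phase shift.
Bottom surface (1.627 → 1.486): reflection off a lower-index medium gives no phase shift.
Net: one phase inversion between the two reflected rays.
For minimum reflection here: 2 n t = m λ.
λ = 2 n t / m. The second-longest wavelength is m = 2: λ = 2 × 1.627 × 372 / 2.00 = 605 nm.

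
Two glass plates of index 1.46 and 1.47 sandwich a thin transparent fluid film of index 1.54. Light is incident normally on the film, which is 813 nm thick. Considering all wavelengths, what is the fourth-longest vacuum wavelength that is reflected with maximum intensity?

Ray reflecting at the top interface goes from n = 1.46 toward n = 1.54: a half-wave phase shift.
Ray reflecting at the bottom interface goes from n = 1.54 toward n = 1.47: no phase shift.
Exactly one π shift → a net half-wave offset.
With one net inversion, constructive interference in reflection requires 2 n t = (m + ½) λ.
λ = 2 n t / (m + ½). The fourth-longest wavelength is m = 3: λ = 2 × 1.54 × 813 / 3.50 = 715 nm.

715 nm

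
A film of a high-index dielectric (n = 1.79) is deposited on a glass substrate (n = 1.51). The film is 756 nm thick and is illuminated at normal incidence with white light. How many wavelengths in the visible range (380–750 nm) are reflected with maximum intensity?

3

At the upper boundary (n = 1.0 to n = 1.79) the reflected ray undergoes a half-wave phase shift.
Bottom surface (1.79 → 1.51): reflection off a lower-index medium gives no phase shift.
Net: one phase inversion between the two reflected rays.
With one net inversion, constructive interference in reflection requires 2 n t = (m + ½) λ.
λ = 2 n t / (m + ½) = 2706 / (m + ½) nm.
m=3: 773 nm (IR); m=4: 601 nm (visible); m=5: 492 nm (visible); m=6: 416 nm (visible); m=7: 361 nm (UV).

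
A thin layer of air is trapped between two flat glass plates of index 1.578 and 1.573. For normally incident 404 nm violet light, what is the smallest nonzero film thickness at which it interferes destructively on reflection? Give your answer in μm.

Top surface (1.578 → 1.0): reflection off a lower-index medium gives no phase shift.
Ray reflecting at the bottom interface goes from n = 1.0 toward n = 1.573: a half-wave phase shift.
Exactly one π shift → a net half-wave offset.
For dark reflection here: 2 n t = m λ.
The smallest nonzero thickness corresponds to m = 1: t = m λ / (2 n) = 1.00 × 404 / (2 × 1.0) = 202 nm.

0.202 μm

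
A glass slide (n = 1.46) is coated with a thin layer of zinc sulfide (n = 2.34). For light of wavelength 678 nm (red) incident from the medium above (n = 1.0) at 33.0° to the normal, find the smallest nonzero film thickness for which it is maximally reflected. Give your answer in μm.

Ray reflecting at the top interface goes from n = 1.0 toward n = 2.34: a half-wave phase shift.
Bottom surface (2.34 → 1.46): reflection off a lower-index medium gives no phase shift.
The two reflections differ by half a wavelength.
For bright reflection here: 2 n t cos θ_r = (m + ½) λ.
Snell's law: 1.0 sin 33.0° = 2.34 sin θ_r → sin θ_r = 0.233, cos θ_r = 0.973.
Minimum at m = 0: t = λ / (4 n cos θ_r) = 678 / (4 × 2.34 × 0.973) = 74.5 nm.

0.0745 μm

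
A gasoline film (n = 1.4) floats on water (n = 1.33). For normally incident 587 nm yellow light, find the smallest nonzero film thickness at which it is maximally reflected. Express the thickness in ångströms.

At the upper boundary (n = 1.0 to n = 1.4) the reflected ray undergoes a half-wave phase shift.
Bottom surface (1.4 → 1.33): reflection off a lower-index medium gives no phase shift.
The two reflections differ by half a wavelength.
For strong reflection here: 2 n t = (m + ½) λ.
Minimum at m = 0: t = λ / (4 n) = 587 / (4 × 1.4) = 105 nm.

1048 Å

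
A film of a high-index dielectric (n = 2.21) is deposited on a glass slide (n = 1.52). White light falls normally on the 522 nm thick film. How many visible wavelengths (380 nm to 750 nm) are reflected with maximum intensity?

3

Ray reflecting at the top interface goes from n = 1.0 toward n = 2.21: a half-wave phase shift.
Ray reflecting at the bottom interface goes from n = 2.21 toward n = 1.52: no phase shift.
Net: one phase inversion between the two reflected rays.
With one net inversion, constructive interference in reflection requires 2 n t = (m + ½) λ.
λ = 2 n t / (m + ½) = 2307 / (m + ½) nm.
m=2: 923 nm (IR); m=3: 659 nm (visible); m=4: 513 nm (visible); m=5: 419 nm (visible); m=6: 355 nm (UV).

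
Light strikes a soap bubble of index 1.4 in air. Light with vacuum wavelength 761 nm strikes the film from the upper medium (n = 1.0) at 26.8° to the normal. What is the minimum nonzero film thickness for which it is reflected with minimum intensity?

Ray reflecting at the top interface goes from n = 1.0 toward n = 1.4: a half-wave phase shift.
At the lower boundary (n = 1.4 to n = 1.0) the reflected ray undergoes no phase shift.
Net: one phase inversion between the two reflected rays.
So the condition for destructive reflection is 2 n t cos θ_r = m λ.
Snell's law: 1.0 sin 26.8° = 1.4 sin θ_r → sin θ_r = 0.322, cos θ_r = 0.947.
Minimum nonzero at m = 1: t = λ / (2 n cos θ_r) = 761 / (2 × 1.4 × 0.947) = 287 nm.

287 nm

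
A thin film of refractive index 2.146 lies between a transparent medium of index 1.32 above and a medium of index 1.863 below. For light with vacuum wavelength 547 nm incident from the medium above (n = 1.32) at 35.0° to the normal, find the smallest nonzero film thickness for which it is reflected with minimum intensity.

136 nm

Ray reflecting at the top interface goes from n = 1.32 toward n = 2.146: a half-wave phase shift.
Bottom surface (2.146 → 1.863): reflection off a lower-index medium gives no phase shift.
The two reflections differ by half a wavelength.
For dark reflection here: 2 n t cos θ_r = m λ.
Snell's law: 1.32 sin 35.0° = 2.146 sin θ_r → sin θ_r = 0.353, cos θ_r = 0.936.
Minimum nonzero at m = 1: t = λ / (2 n cos θ_r) = 547 / (2 × 2.146 × 0.936) = 136 nm.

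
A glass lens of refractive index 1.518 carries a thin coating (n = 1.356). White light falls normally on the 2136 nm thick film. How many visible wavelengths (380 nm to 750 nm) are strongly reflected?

8

Top surface (1.0 → 1.356): reflection off a higher-index medium gives a half-wave phase shift.
At the lower boundary (n = 1.356 to n = 1.518) the reflected ray undergoes a half-wave phase shift.
Net: no relative phase inversion (both shifts match).
For maximum reflection here: 2 n t = m λ.
λ = 2 n t / m = 5793 / m nm.
m=7: 828 nm (IR); m=8: 724 nm (visible); m=9: 644 nm (visible); m=10: 579 nm (visible); m=11: 527 nm (visible); m=12: 483 nm (visible); m=13: 446 nm (visible); m=14: 414 nm (visible); m=15: 386 nm (visible); m=16: 362 nm (UV).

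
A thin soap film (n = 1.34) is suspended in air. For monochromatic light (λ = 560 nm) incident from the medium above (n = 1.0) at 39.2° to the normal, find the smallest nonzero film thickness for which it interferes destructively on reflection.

Top surface (1.0 → 1.34): reflection off a higher-index medium gives a half-wave phase shift.
Ray reflecting at the bottom interface goes from n = 1.34 toward n = 1.0: no phase shift.
The two reflections differ by half a wavelength.
So the condition for destructive reflection is 2 n t cos θ_r = m λ.
Snell's law: 1.0 sin 39.2° = 1.34 sin θ_r → sin θ_r = 0.472, cos θ_r = 0.882.
Minimum nonzero at m = 1: t = λ / (2 n cos θ_r) = 560 / (2 × 1.34 × 0.882) = 237 nm.

237 nm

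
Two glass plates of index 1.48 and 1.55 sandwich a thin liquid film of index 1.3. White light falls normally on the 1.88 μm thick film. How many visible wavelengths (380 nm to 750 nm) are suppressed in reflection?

6

At the upper boundary (n = 1.48 to n = 1.3) the reflected ray undergoes no phase shift.
Ray reflecting at the bottom interface goes from n = 1.3 toward n = 1.55: a half-wave phase shift.
The two reflections differ by half a wavelength.
With one net inversion, destructive interference in reflection requires 2 n t = m λ.
λ = 2 n t / m = 4888 / m nm.
m=6: 815 nm (IR); m=7: 698 nm (visible); m=8: 611 nm (visible); m=9: 543 nm (visible); m=10: 489 nm (visible); m=11: 444 nm (visible); m=12: 407 nm (visible); m=13: 376 nm (UV).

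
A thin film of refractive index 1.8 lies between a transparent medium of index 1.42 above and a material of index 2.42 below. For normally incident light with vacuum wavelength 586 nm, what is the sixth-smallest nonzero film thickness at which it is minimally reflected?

At the upper boundary (n = 1.42 to n = 1.8) the reflected ray undergoes a half-wave phase shift.
Bottom surface (1.8 → 2.42): reflection off a higher-index medium gives a half-wave phase shift.
Zero or two π shifts → no net half-wave offset.
With no net inversion, destructive interference in reflection requires 2 n t = (m + ½) λ.
The sixth-smallest nonzero thickness corresponds to m = 5: t = (m + ½) λ / (2 n) = 5.50 × 586 / (2 × 1.8) = 895 nm.

895 nm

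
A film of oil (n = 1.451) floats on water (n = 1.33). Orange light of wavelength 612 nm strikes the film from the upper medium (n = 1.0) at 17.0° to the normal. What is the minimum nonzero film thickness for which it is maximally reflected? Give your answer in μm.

At the upper boundary (n = 1.0 to n = 1.451) the reflected ray undergoes a half-wave phase shift.
At the lower boundary (n = 1.451 to n = 1.33) the reflected ray undergoes no phase shift.
Exactly one π shift → a net half-wave offset.
So the condition for constructive reflection is 2 n t cos θ_r = (m + ½) λ.
Snell's law: 1.0 sin 17.0° = 1.451 sin θ_r → sin θ_r = 0.201, cos θ_r = 0.979.
Minimum at m = 0: t = λ / (4 n cos θ_r) = 612 / (4 × 1.451 × 0.979) = 108 nm.

0.108 μm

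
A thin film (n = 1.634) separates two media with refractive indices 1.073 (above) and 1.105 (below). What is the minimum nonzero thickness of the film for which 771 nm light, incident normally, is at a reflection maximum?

118 nm

Ray reflecting at the top interface goes from n = 1.073 toward n = 1.634: a half-wave phase shift.
Bottom surface (1.634 → 1.105): reflection off a lower-index medium gives no phase shift.
Net: one phase inversion between the two reflected rays.
So the condition for constructive reflection is 2 n t = (m + ½) λ.
Minimum at m = 0: t = λ / (4 n) = 771 / (4 × 1.634) = 118 nm.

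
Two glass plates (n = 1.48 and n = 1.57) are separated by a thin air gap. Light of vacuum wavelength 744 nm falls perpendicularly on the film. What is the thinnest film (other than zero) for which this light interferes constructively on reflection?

186 nm

Top surface (1.48 → 1.0): reflection off a lower-index medium gives no phase shift.
Ray reflecting at the bottom interface goes from n = 1.0 toward n = 1.57: a half-wave phase shift.
Exactly one π shift → a net half-wave offset.
So the condition for constructive reflection is 2 n t = (m + ½) λ.
Minimum at m = 0: t = λ / (4 n) = 744 / (4 × 1.0) = 186 nm.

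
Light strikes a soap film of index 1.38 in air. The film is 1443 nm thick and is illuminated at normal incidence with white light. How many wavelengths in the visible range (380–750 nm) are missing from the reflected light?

At the upper boundary (n = 1.0 to n = 1.38) the reflected ray undergoes a half-wave phase shift.
Bottom surface (1.38 → 1.0): reflection off a lower-index medium gives no phase shift.
The two reflections differ by half a wavelength.
With one net inversion, destructive interference in reflection requires 2 n t = m λ.
λ = 2 n t / m = 3983 / m nm.
m=5: 797 nm (IR); m=6: 664 nm (visible); m=7: 569 nm (visible); m=8: 498 nm (visible); m=9: 443 nm (visible); m=10: 398 nm (visible); m=11: 362 nm (UV).

5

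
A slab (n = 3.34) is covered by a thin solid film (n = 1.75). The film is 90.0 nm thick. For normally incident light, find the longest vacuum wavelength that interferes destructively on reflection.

Top surface (1.0 → 1.75): reflection off a higher-index medium gives a half-wave phase shift.
Bottom surface (1.75 → 3.34): reflection off a higher-index medium gives a half-wave phase shift.
Zero or two π shifts → no net half-wave offset.
For weak reflection here: 2 n t = (m + ½) λ.
λ = 2 n t / (m + ½). The longest wavelength is m = 0: λ = 2 × 1.75 × 90.0 / 0.500 = 630 nm.

630 nm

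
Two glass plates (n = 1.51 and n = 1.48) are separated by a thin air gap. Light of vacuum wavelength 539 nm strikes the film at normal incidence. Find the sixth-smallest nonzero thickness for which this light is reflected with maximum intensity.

Ray reflecting at the top interface goes from n = 1.51 toward n = 1.0: no phase shift.
Ray reflecting at the bottom interface goes from n = 1.0 toward n = 1.48: a half-wave phase shift.
The two reflections differ by half a wavelength.
So the condition for constructive reflection is 2 n t = (m + ½) λ.
The sixth-smallest nonzero thickness corresponds to m = 5: t = (m + ½) λ / (2 n) = 5.50 × 539 / (2 × 1.0) = 1482 nm.

1482 nm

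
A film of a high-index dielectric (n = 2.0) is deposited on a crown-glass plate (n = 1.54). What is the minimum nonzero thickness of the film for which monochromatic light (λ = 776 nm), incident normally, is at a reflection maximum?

Top surface (1.0 → 2.0): reflection off a higher-index medium gives a half-wave phase shift.
Ray reflecting at the bottom interface goes from n = 2.0 toward n = 1.54: no phase shift.
Net: one phase inversion between the two reflected rays.
So the condition for constructive reflection is 2 n t = (m + ½) λ.
Minimum at m = 0: t = λ / (4 n) = 776 / (4 × 2.0) = 97.0 nm.

97.0 nm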